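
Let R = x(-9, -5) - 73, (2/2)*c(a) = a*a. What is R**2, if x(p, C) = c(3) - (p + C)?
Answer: 2500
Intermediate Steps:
c(a) = a**2 (c(a) = a*a = a**2)
x(p, C) = 9 - C - p (x(p, C) = 3**2 - (p + C) = 9 - (C + p) = 9 + (-C - p) = 9 - C - p)
R = -50 (R = (9 - 1*(-5) - 1*(-9)) - 73 = (9 + 5 + 9) - 73 = 23 - 73 = -50)
R**2 = (-50)**2 = 2500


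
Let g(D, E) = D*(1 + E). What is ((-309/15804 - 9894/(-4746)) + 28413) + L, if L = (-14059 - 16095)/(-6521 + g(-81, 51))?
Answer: 1270969044009851/44724282204 ≈ 28418.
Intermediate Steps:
L = 30154/10733 (L = (-14059 - 16095)/(-6521 - 81*(1 + 51)) = -30154/(-6521 - 81*52) = -30154/(-6521 - 4212) = -30154/(-10733) = -30154*(-1/10733) = 30154/10733 ≈ 2.8095)
((-309/15804 - 9894/(-4746)) + 28413) + L = ((-309/15804 - 9894/(-4746)) + 28413) + 30154/10733 = ((-309*1/15804 - 9894*(-1/4746)) + 28413) + 30154/10733 = ((-103/5268 + 1649/791) + 28413) + 30154/10733 = (8605459/4166988 + 28413) + 30154/10733 = 118405235503/4166988 + 30154/10733 = 1270969044009851/44724282204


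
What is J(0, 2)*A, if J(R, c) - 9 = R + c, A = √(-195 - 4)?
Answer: 11*I*√199 ≈ 155.17*I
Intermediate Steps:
A = I*√199 (A = √(-199) = I*√199 ≈ 14.107*I)
J(R, c) = 9 + R + c (J(R, c) = 9 + (R + c) = 9 + R + c)
J(0, 2)*A = (9 + 0 + 2)*(I*√199) = 11*(I*√199) = 11*I*√199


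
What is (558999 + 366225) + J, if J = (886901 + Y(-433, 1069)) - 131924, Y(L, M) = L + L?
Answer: 1679335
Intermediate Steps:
Y(L, M) = 2*L
J = 754111 (J = (886901 + 2*(-433)) - 131924 = (886901 - 866) - 131924 = 886035 - 131924 = 754111)
(558999 + 366225) + J = (558999 + 366225) + 754111 = 925224 + 754111 = 1679335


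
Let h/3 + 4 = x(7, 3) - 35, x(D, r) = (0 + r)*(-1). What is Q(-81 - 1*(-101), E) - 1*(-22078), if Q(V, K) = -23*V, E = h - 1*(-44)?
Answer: 21618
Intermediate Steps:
x(D, r) = -r (x(D, r) = r*(-1) = -r)
h = -126 (h = -12 + 3*(-1*3 - 35) = -12 + 3*(-3 - 35) = -12 + 3*(-38) = -12 - 114 = -126)
E = -82 (E = -126 - 1*(-44) = -126 + 44 = -82)
Q(-81 - 1*(-101), E) - 1*(-22078) = -23*(-81 - 1*(-101)) - 1*(-22078) = -23*(-81 + 101) + 22078 = -23*20 + 22078 = -460 + 22078 = 21618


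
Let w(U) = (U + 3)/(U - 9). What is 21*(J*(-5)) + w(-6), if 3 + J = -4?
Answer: 3676/5 ≈ 735.20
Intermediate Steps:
J = -7 (J = -3 - 4 = -7)
w(U) = (3 + U)/(-9 + U)
21*(J*(-5)) + w(-6) = 21*(-7*(-5)) + (3 - 6)/(-9 - 6) = 21*35 - 3/(-15) = 735 - 1/15*(-3) = 735 + ⅕ = 3676/5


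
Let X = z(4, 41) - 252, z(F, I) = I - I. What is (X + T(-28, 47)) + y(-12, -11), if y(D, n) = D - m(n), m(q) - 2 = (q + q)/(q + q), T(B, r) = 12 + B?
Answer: -283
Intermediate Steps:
m(q) = 3 (m(q) = 2 + (q + q)/(q + q) = 2 + (2*q)/((2*q)) = 2 + (2*q)*(1/(2*q)) = 2 + 1 = 3)
z(F, I) = 0
y(D, n) = -3 + D (y(D, n) = D - 1*3 = D - 3 = -3 + D)
X = -252 (X = 0 - 252 = -252)
(X + T(-28, 47)) + y(-12, -11) = (-252 + (12 - 28)) + (-3 - 12) = (-252 - 16) - 15 = -268 - 15 = -283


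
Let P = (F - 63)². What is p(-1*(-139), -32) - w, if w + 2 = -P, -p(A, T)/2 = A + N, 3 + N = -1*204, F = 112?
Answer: 2539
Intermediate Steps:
N = -207 (N = -3 - 1*204 = -3 - 204 = -207)
P = 2401 (P = (112 - 63)² = 49² = 2401)
p(A, T) = 414 - 2*A (p(A, T) = -2*(A - 207) = -2*(-207 + A) = 414 - 2*A)
w = -2403 (w = -2 - 1*2401 = -2 - 2401 = -2403)
p(-1*(-139), -32) - w = (414 - (-2)*(-139)) - 1*(-2403) = (414 - 2*139) + 2403 = (414 - 278) + 2403 = 136 + 2403 = 2539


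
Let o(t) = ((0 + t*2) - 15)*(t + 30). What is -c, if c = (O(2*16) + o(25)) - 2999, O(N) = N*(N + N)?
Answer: -974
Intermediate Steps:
O(N) = 2*N² (O(N) = N*(2*N) = 2*N²)
o(t) = (-15 + 2*t)*(30 + t) (o(t) = ((0 + 2*t) - 15)*(30 + t) = (2*t - 15)*(30 + t) = (-15 + 2*t)*(30 + t))
c = 974 (c = (2*(2*16)² + (-450 + 2*25² + 45*25)) - 2999 = (2*32² + (-450 + 2*625 + 1125)) - 2999 = (2*1024 + (-450 + 1250 + 1125)) - 2999 = (2048 + 1925) - 2999 = 3973 - 2999 = 974)
-c = -1*974 = -974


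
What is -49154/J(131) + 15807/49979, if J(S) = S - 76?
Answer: -2455798381/2748845 ≈ -893.39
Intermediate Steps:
J(S) = -76 + S
-49154/J(131) + 15807/49979 = -49154/(-76 + 131) + 15807/49979 = -49154/55 + 15807*(1/49979) = -49154*1/55 + 15807/49979 = -49154/55 + 15807/49979 = -2455798381/2748845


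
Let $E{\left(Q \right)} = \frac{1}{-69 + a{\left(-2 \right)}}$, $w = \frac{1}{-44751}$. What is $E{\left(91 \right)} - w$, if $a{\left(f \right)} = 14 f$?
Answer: $- \frac{44654}{4340847} \approx -0.010287$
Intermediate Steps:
$w = - \frac{1}{44751} \approx -2.2346 \cdot 10^{-5}$
$E{\left(Q \right)} = - \frac{1}{97}$ ($E{\left(Q \right)} = \frac{1}{-69 + 14 \left(-2\right)} = \frac{1}{-69 - 28} = \frac{1}{-97} = - \frac{1}{97}$)
$E{\left(91 \right)} - w = - \frac{1}{97} - - \frac{1}{44751} = - \frac{1}{97} + \frac{1}{44751} = - \frac{44654}{4340847}$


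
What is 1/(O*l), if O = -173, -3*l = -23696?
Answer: -3/4099408 ≈ -7.3181e-7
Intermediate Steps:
l = 23696/3 (l = -⅓*(-23696) = 23696/3 ≈ 7898.7)
1/(O*l) = 1/(-173*23696/3) = 1/(-4099408/3) = -3/4099408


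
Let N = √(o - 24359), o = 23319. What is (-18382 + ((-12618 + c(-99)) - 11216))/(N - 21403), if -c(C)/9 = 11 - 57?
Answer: 298229402/152696483 + 55736*I*√65/152696483 ≈ 1.9531 + 0.0029428*I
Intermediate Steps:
c(C) = 414 (c(C) = -9*(11 - 57) = -9*(-46) = 414)
N = 4*I*√65 (N = √(23319 - 24359) = √(-1040) = 4*I*√65 ≈ 32.249*I)
(-18382 + ((-12618 + c(-99)) - 11216))/(N - 21403) = (-18382 + ((-12618 + 414) - 11216))/(4*I*√65 - 21403) = (-18382 + (-12204 - 11216))/(-21403 + 4*I*√65) = (-18382 - 23420)/(-21403 + 4*I*√65) = -41802/(-21403 + 4*I*√65)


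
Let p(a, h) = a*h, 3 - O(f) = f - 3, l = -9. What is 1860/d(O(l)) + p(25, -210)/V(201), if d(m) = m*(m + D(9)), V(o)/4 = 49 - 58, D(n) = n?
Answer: 151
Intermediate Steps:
V(o) = -36 (V(o) = 4*(49 - 58) = 4*(-9) = -36)
O(f) = 6 - f (O(f) = 3 - (f - 3) = 3 - (-3 + f) = 3 + (3 - f) = 6 - f)
d(m) = m*(9 + m) (d(m) = m*(m + 9) = m*(9 + m))
1860/d(O(l)) + p(25, -210)/V(201) = 1860/(((6 - 1*(-9))*(9 + (6 - 1*(-9))))) + (25*(-210))/(-36) = 1860/(((6 + 9)*(9 + (6 + 9)))) - 5250*(-1/36) = 1860/((15*(9 + 15))) + 875/6 = 1860/((15*24)) + 875/6 = 1860/360 + 875/6 = 1860*(1/360) + 875/6 = 31/6 + 875/6 = 151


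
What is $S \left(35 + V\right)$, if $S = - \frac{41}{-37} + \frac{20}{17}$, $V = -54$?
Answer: $- \frac{27303}{629} \approx -43.407$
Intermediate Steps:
$S = \frac{1437}{629}$ ($S = \left(-41\right) \left(- \frac{1}{37}\right) + 20 \cdot \frac{1}{17} = \frac{41}{37} + \frac{20}{17} = \frac{1437}{629} \approx 2.2846$)
$S \left(35 + V\right) = \frac{1437 \left(35 - 54\right)}{629} = \frac{1437}{629} \left(-19\right) = - \frac{27303}{629}$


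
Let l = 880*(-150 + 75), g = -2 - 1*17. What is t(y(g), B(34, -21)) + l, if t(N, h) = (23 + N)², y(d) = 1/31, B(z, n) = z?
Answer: -62916204/961 ≈ -65470.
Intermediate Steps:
g = -19 (g = -2 - 17 = -19)
y(d) = 1/31
l = -66000 (l = 880*(-75) = -66000)
t(y(g), B(34, -21)) + l = (23 + 1/31)² - 66000 = (714/31)² - 66000 = 509796/961 - 66000 = -62916204/961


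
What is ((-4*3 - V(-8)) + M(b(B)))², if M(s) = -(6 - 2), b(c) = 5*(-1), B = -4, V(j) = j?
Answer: 64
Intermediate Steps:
b(c) = -5
M(s) = -4 (M(s) = -1*4 = -4)
((-4*3 - V(-8)) + M(b(B)))² = ((-4*3 - 1*(-8)) - 4)² = ((-12 + 8) - 4)² = (-4 - 4)² = (-8)² = 64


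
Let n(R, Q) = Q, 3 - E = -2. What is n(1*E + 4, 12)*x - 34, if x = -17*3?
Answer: -646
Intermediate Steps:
E = 5 (E = 3 - 1*(-2) = 3 + 2 = 5)
x = -51
n(1*E + 4, 12)*x - 34 = 12*(-51) - 34 = -612 - 34 = -646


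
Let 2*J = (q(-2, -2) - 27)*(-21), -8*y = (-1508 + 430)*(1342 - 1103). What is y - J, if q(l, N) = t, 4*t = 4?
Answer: 127729/4 ≈ 31932.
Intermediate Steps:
t = 1 (t = (¼)*4 = 1)
q(l, N) = 1
y = 128821/4 (y = -(-1508 + 430)*(1342 - 1103)/8 = -(-539)*239/4 = -⅛*(-257642) = 128821/4 ≈ 32205.)
J = 273 (J = ((1 - 27)*(-21))/2 = (-26*(-21))/2 = (½)*546 = 273)
y - J = 128821/4 - 1*273 = 128821/4 - 273 = 127729/4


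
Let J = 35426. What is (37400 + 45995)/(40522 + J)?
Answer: 83395/75948 ≈ 1.0981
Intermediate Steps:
(37400 + 45995)/(40522 + J) = (37400 + 45995)/(40522 + 35426) = 83395/75948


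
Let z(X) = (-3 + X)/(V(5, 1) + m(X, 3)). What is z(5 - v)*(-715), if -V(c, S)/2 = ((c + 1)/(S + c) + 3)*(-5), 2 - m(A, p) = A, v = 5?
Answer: 715/14 ≈ 51.071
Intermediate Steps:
m(A, p) = 2 - A
V(c, S) = 30 + 10*(1 + c)/(S + c) (V(c, S) = -2*((c + 1)/(S + c) + 3)*(-5) = -2*((1 + c)/(S + c) + 3)*(-5) = -2*(3 + (1 + c)/(S + c))*(-5) = -2*(-15 - 5*(1 + c)/(S + c)) = 30 + 10*(1 + c)/(S + c))
z(X) = (-3 + X)/(42 - X) (z(X) = (-3 + X)/(10*(1 + 3*1 + 4*5)/(1 + 5) + (2 - X)) = (-3 + X)/(10*(1 + 3 + 20)/6 + (2 - X)) = (-3 + X)/(10*(1/6)*24 + (2 - X)) = (-3 + X)/(40 + (2 - X)) = (-3 + X)/(42 - X))
z(5 - v)*(-715) = ((-3 + (5 - 1*5))/(42 - (5 - 1*5)))*(-715) = ((-3 + (5 - 5))/(42 - (5 - 5)))*(-715) = ((-3 + 0)/(42 - 1*0))*(-715) = (-3/(42 + 0))*(-715) = (-3/42)*(-715) = ((1/42)*(-3))*(-715) = -1/14*(-715) = 715/14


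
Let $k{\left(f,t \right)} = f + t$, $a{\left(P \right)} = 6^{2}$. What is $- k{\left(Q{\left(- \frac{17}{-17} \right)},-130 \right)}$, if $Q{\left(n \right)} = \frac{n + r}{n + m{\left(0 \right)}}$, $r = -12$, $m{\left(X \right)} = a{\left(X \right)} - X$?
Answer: $\frac{4821}{37} \approx 130.3$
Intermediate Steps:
$a{\left(P \right)} = 36$
$m{\left(X \right)} = 36 - X$
$Q{\left(n \right)} = \frac{-12 + n}{36 + n}$ ($Q{\left(n \right)} = \frac{n - 12}{n + \left(36 - 0\right)} = \frac{-12 + n}{n + \left(36 + 0\right)} = \frac{-12 + n}{n + 36} = \frac{-12 + n}{36 + n}$)
$- k{\left(Q{\left(- \frac{17}{-17} \right)},-130 \right)} = - (\frac{-12 - \frac{17}{-17}}{36 - \frac{17}{-17}} - 130) = - (\frac{-12 - -1}{36 - -1} - 130) = - (\frac{-12 + 1}{36 + 1} - 130) = - (\frac{1}{37} \left(-11\right) - 130) = - (- \frac{11}{37} - 130) = \left(-1\right) \left(- \frac{4821}{37}\right) = \frac{4821}{37}$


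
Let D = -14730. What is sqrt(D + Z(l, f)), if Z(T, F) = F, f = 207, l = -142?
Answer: I*sqrt(14523) ≈ 120.51*I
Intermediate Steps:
sqrt(D + Z(l, f)) = sqrt(-14730 + 207) = sqrt(-14523) = I*sqrt(14523)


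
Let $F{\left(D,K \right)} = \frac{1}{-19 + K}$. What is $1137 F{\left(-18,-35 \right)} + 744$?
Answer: $\frac{13013}{18} \approx 722.94$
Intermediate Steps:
$1137 F{\left(-18,-35 \right)} + 744 = \frac{1137}{-19 - 35} + 744 = \frac{1137}{-54} + 744 = 1137 \left(- \frac{1}{54}\right) + 744 = - \frac{379}{18} + 744 = \frac{13013}{18}$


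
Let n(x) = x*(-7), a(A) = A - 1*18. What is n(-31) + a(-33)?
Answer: 166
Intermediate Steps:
a(A) = -18 + A (a(A) = A - 18 = -18 + A)
n(x) = -7*x
n(-31) + a(-33) = -7*(-31) + (-18 - 33) = 217 - 51 = 166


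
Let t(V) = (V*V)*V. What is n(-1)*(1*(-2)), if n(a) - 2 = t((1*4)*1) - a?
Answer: -134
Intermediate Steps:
t(V) = V**3 (t(V) = V**2*V = V**3)
n(a) = 66 - a (n(a) = 2 + (((1*4)*1)**3 - a) = 2 + ((4*1)**3 - a) = 2 + (4**3 - a) = 2 + (64 - a) = 66 - a)
n(-1)*(1*(-2)) = (66 - 1*(-1))*(1*(-2)) = (66 + 1)*(-2) = 67*(-2) = -134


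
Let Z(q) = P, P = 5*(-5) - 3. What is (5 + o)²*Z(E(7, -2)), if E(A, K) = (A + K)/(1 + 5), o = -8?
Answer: -252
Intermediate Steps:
P = -28 (P = -25 - 3 = -28)
E(A, K) = A/6 + K/6 (E(A, K) = (A + K)/6 = (A + K)*(⅙) = A/6 + K/6)
Z(q) = -28
(5 + o)²*Z(E(7, -2)) = (5 - 8)²*(-28) = (-3)²*(-28) = 9*(-28) = -252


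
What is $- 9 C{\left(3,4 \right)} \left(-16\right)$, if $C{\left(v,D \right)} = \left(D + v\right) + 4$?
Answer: $1584$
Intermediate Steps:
$C{\left(v,D \right)} = 4 + D + v$
$- 9 C{\left(3,4 \right)} \left(-16\right) = - 9 \left(4 + 4 + 3\right) \left(-16\right) = \left(-9\right) 11 \left(-16\right) = \left(-99\right) \left(-16\right) = 1584$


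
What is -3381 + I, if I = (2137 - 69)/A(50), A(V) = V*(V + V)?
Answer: -4225733/1250 ≈ -3380.6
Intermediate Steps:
A(V) = 2*V**2 (A(V) = V*(2*V) = 2*V**2)
I = 517/1250 (I = (2137 - 69)/((2*50**2)) = 2068/((2*2500)) = 2068/5000 = 2068*(1/5000) = 517/1250 ≈ 0.41360)
-3381 + I = -3381 + 517/1250 = -4225733/1250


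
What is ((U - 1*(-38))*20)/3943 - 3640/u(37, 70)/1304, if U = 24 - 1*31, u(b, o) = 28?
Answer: 147945/2570836 ≈ 0.057547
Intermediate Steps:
U = -7 (U = 24 - 31 = -7)
((U - 1*(-38))*20)/3943 - 3640/u(37, 70)/1304 = ((-7 - 1*(-38))*20)/3943 - 3640/28/1304 = ((-7 + 38)*20)*(1/3943) - 3640*1/28*(1/1304) = (31*20)*(1/3943) - 130*1/1304 = 620*(1/3943) - 65/652 = 620/3943 - 65/652 = 147945/2570836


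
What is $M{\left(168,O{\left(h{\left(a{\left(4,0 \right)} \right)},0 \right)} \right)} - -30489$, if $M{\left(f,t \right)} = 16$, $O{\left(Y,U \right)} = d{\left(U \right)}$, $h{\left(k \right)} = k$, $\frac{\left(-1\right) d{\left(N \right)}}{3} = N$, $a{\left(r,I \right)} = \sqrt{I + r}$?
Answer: $30505$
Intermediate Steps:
$d{\left(N \right)} = - 3 N$
$O{\left(Y,U \right)} = - 3 U$
$M{\left(168,O{\left(h{\left(a{\left(4,0 \right)} \right)},0 \right)} \right)} - -30489 = 16 - -30489 = 16 + 30489 = 30505$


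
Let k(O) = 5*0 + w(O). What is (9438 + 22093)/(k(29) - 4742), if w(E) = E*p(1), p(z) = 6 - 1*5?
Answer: -31531/4713 ≈ -6.6902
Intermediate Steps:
p(z) = 1 (p(z) = 6 - 5 = 1)
w(E) = E (w(E) = E*1 = E)
k(O) = O (k(O) = 5*0 + O = 0 + O = O)
(9438 + 22093)/(k(29) - 4742) = (9438 + 22093)/(29 - 4742) = 31531/(-4713) = 31531*(-1/4713) = -31531/4713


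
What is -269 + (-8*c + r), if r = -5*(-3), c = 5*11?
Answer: -694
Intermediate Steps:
c = 55
r = 15
-269 + (-8*c + r) = -269 + (-8*55 + 15) = -269 + (-440 + 15) = -269 - 425 = -694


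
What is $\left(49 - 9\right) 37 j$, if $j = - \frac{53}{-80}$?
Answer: $\frac{1961}{2} \approx 980.5$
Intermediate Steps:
$j = \frac{53}{80}$ ($j = \left(-53\right) \left(- \frac{1}{80}\right) = \frac{53}{80} \approx 0.6625$)
$\left(49 - 9\right) 37 j = \left(49 - 9\right) 37 \cdot \frac{53}{80} = 40 \cdot 37 \cdot \frac{53}{80} = 1480 \cdot \frac{53}{80} = \frac{1961}{2}$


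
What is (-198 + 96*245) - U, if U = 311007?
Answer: -287685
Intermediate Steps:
(-198 + 96*245) - U = (-198 + 96*245) - 1*311007 = (-198 + 23520) - 311007 = 23322 - 311007 = -287685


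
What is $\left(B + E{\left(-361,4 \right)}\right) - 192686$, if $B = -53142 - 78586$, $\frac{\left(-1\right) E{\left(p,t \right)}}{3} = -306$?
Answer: $-323496$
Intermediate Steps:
$E{\left(p,t \right)} = 918$ ($E{\left(p,t \right)} = \left(-3\right) \left(-306\right) = 918$)
$B = -131728$
$\left(B + E{\left(-361,4 \right)}\right) - 192686 = \left(-131728 + 918\right) - 192686 = -130810 - 192686 = -323496$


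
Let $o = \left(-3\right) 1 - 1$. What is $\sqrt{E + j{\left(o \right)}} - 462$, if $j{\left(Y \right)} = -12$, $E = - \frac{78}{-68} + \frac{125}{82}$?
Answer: $-462 + \frac{i \sqrt{4531894}}{697} \approx -462.0 + 3.0543 i$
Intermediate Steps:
$o = -4$ ($o = -3 - 1 = -4$)
$E = \frac{1862}{697}$ ($E = \left(-78\right) \left(- \frac{1}{68}\right) + 125 \cdot \frac{1}{82} = \frac{39}{34} + \frac{125}{82} = \frac{1862}{697} \approx 2.6714$)
$\sqrt{E + j{\left(o \right)}} - 462 = \sqrt{\frac{1862}{697} - 12} - 462 = \sqrt{- \frac{6502}{697}} - 462 = \frac{i \sqrt{4531894}}{697} - 462 = -462 + \frac{i \sqrt{4531894}}{697}$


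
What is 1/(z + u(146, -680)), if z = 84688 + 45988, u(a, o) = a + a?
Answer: 1/130968 ≈ 7.6354e-6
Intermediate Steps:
u(a, o) = 2*a
z = 130676
1/(z + u(146, -680)) = 1/(130676 + 2*146) = 1/(130676 + 292) = 1/130968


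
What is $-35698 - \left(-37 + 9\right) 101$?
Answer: $-32870$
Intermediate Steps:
$-35698 - \left(-37 + 9\right) 101 = -35698 - \left(-28\right) 101 = -35698 - -2828 = -35698 + 2828 = -32870$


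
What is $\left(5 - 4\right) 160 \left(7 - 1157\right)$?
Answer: $-184000$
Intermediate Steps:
$\left(5 - 4\right) 160 \left(7 - 1157\right) = 1 \cdot 160 \left(-1150\right) = 160 \left(-1150\right) = -184000$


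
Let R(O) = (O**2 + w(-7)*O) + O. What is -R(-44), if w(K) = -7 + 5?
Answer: -1980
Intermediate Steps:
w(K) = -2
R(O) = O**2 - O (R(O) = (O**2 - 2*O) + O = O**2 - O)
-R(-44) = -(-44)*(-1 - 44) = -(-44)*(-45) = -1*1980 = -1980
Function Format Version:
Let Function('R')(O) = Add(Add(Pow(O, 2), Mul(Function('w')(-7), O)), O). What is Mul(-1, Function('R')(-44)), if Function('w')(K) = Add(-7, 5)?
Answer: -1980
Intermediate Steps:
Function('w')(K) = -2
Function('R')(O) = Add(Pow(O, 2), Mul(-1, O)) (Function('R')(O) = Add(Add(Pow(O, 2), Mul(-2, O)), O) = Add(Pow(O, 2), Mul(-1, O)))
Mul(-1, Function('R')(-44)) = Mul(-1, Mul(-44, Add(-1, -44))) = Mul(-1, Mul(-44, -45)) = Mul(-1, 1980) = -1980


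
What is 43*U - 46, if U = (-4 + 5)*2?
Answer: 40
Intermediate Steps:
U = 2 (U = 1*2 = 2)
43*U - 46 = 43*2 - 46 = 86 - 46 = 40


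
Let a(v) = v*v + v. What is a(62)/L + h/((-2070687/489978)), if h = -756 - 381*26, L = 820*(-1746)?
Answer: 138509359546787/54900814660 ≈ 2522.9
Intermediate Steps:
a(v) = v + v² (a(v) = v² + v = v + v²)
L = -1431720
h = -10662 (h = -756 - 9906 = -10662)
a(62)/L + h/((-2070687/489978)) = (62*(1 + 62))/(-1431720) - 10662/((-2070687/489978)) = (62*63)*(-1/1431720) - 10662/((-2070687*1/489978)) = 3906*(-1/1431720) - 10662/(-690229/163326) = -217/79540 - 10662*(-163326/690229) = -217/79540 + 1741381812/690229 = 138509359546787/54900814660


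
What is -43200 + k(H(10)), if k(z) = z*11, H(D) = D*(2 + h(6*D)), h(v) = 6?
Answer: -42320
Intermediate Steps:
H(D) = 8*D (H(D) = D*(2 + 6) = D*8 = 8*D)
k(z) = 11*z
-43200 + k(H(10)) = -43200 + 11*(8*10) = -43200 + 11*80 = -43200 + 880 = -42320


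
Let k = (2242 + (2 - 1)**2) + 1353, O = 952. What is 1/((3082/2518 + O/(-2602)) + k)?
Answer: 1637959/5891506121 ≈ 0.00027802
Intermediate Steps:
k = 3596 (k = (2242 + 1**2) + 1353 = (2242 + 1) + 1353 = 2243 + 1353 = 3596)
1/((3082/2518 + O/(-2602)) + k) = 1/((3082/2518 + 952/(-2602)) + 3596) = 1/((3082*(1/2518) + 952*(-1/2602)) + 3596) = 1/((1541/1259 - 476/1301) + 3596) = 1/(1405557/1637959 + 3596) = 1/(5891506121/1637959) = 1637959/5891506121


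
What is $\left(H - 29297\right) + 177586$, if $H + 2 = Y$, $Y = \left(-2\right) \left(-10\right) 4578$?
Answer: $239847$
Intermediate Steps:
$Y = 91560$ ($Y = 20 \cdot 4578 = 91560$)
$H = 91558$ ($H = -2 + 91560 = 91558$)
$\left(H - 29297\right) + 177586 = \left(91558 - 29297\right) + 177586 = 62261 + 177586 = 239847$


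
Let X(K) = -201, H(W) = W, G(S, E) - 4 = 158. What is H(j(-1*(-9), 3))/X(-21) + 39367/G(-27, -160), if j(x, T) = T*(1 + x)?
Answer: 2635969/10854 ≈ 242.86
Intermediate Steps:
G(S, E) = 162 (G(S, E) = 4 + 158 = 162)
H(j(-1*(-9), 3))/X(-21) + 39367/G(-27, -160) = (3*(1 - 1*(-9)))/(-201) + 39367/162 = (3*(1 + 9))*(-1/201) + 39367*(1/162) = (3*10)*(-1/201) + 39367/162 = 30*(-1/201) + 39367/162 = -10/67 + 39367/162 = 2635969/10854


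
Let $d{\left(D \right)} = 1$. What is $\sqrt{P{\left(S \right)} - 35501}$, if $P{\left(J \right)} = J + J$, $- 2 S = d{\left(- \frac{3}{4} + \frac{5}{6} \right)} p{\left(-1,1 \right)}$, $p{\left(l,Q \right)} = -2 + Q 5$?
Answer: $4 i \sqrt{2219} \approx 188.43 i$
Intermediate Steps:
$p{\left(l,Q \right)} = -2 + 5 Q$
$S = - \frac{3}{2}$ ($S = - \frac{1 \left(-2 + 5 \cdot 1\right)}{2} = - \frac{1 \left(-2 + 5\right)}{2} = - \frac{1 \cdot 3}{2} = \left(- \frac{1}{2}\right) 3 = - \frac{3}{2} \approx -1.5$)
$P{\left(J \right)} = 2 J$
$\sqrt{P{\left(S \right)} - 35501} = \sqrt{2 \left(- \frac{3}{2}\right) - 35501} = \sqrt{-3 - 35501} = \sqrt{-35504} = 4 i \sqrt{2219}$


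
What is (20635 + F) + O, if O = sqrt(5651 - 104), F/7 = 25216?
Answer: 197147 + 43*sqrt(3) ≈ 1.9722e+5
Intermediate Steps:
F = 176512 (F = 7*25216 = 176512)
O = 43*sqrt(3) (O = sqrt(5547) = 43*sqrt(3) ≈ 74.478)
(20635 + F) + O = (20635 + 176512) + 43*sqrt(3) = 197147 + 43*sqrt(3)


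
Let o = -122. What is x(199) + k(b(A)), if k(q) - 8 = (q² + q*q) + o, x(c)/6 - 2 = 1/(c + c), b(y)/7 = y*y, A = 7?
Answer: 46804007/199 ≈ 2.3520e+5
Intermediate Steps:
b(y) = 7*y² (b(y) = 7*(y*y) = 7*y²)
x(c) = 12 + 3/c (x(c) = 12 + 6/(c + c) = 12 + 6/((2*c)) = 12 + 6*(1/(2*c)) = 12 + 3/c)
k(q) = -114 + 2*q² (k(q) = 8 + ((q² + q*q) - 122) = 8 + ((q² + q²) - 122) = 8 + (2*q² - 122) = 8 + (-122 + 2*q²) = -114 + 2*q²)
x(199) + k(b(A)) = (12 + 3/199) + (-114 + 2*(7*7²)²) = (12 + 3*(1/199)) + (-114 + 2*(7*49)²) = (12 + 3/199) + (-114 + 2*343²) = 2391/199 + (-114 + 2*117649) = 2391/199 + (-114 + 235298) = 2391/199 + 235184 = 46804007/199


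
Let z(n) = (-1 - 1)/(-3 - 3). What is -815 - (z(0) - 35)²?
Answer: -18151/9 ≈ -2016.8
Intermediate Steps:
z(n) = ⅓ (z(n) = -2/(-6) = -2*(-⅙) = ⅓)
-815 - (z(0) - 35)² = -815 - (⅓ - 35)² = -815 - (-104/3)² = -815 - 1*10816/9 = -815 - 10816/9 = -18151/9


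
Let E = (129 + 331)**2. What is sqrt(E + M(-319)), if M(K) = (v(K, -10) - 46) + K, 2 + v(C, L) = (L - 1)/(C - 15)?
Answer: 11*sqrt(194746382)/334 ≈ 459.60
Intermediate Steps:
E = 211600 (E = 460**2 = 211600)
v(C, L) = -2 + (-1 + L)/(-15 + C) (v(C, L) = -2 + (L - 1)/(C - 15) = -2 + (-1 + L)/(-15 + C))
M(K) = -46 + K + (19 - 2*K)/(-15 + K) (M(K) = ((29 - 10 - 2*K)/(-15 + K) - 46) + K = ((19 - 2*K)/(-15 + K) - 46) + K = (-46 + (19 - 2*K)/(-15 + K)) + K = -46 + K + (19 - 2*K)/(-15 + K))
sqrt(E + M(-319)) = sqrt(211600 + (709 + (-319)**2 - 63*(-319))/(-15 - 319)) = sqrt(211600 + (709 + 101761 + 20097)/(-334)) = sqrt(211600 - 1/334*122567) = sqrt(211600 - 122567/334) = sqrt(70551833/334) = 11*sqrt(194746382)/334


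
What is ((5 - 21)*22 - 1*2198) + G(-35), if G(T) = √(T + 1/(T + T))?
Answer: -2550 + I*√171570/70 ≈ -2550.0 + 5.9173*I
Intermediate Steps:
G(T) = √(T + 1/(2*T))
((5 - 21)*22 - 1*2198) + G(-35) = ((5 - 21)*22 - 1*2198) + √(2/(-35) + 4*(-35))/2 = (-16*22 - 2198) + √(2*(-1/35) - 140)/2 = (-352 - 2198) + √(-2/35 - 140)/2 = -2550 + √(-4902/35)/2 = -2550 + (I*√171570/35)/2 = -2550 + I*√171570/70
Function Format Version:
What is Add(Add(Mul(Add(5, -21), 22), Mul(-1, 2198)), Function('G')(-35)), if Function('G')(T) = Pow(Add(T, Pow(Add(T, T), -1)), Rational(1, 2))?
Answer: Add(-2550, Mul(Rational(1, 70), I, Pow(171570, Rational(1, 2)))) ≈ Add(-2550.0, Mul(5.9173, I))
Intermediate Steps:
Function('G')(T) = Pow(Add(T, Mul(Rational(1, 2), Pow(T, -1))), Rational(1, 2)) (Function('G')(T) = Pow(Add(T, Pow(Mul(2, T), -1)), Rational(1, 2)) = Pow(Add(T, Mul(Rational(1, 2), Pow(T, -1))), Rational(1, 2)))
Add(Add(Mul(Add(5, -21), 22), Mul(-1, 2198)), Function('G')(-35)) = Add(Add(Mul(Add(5, -21), 22), Mul(-1, 2198)), Mul(Rational(1, 2), Pow(Add(Mul(2, Pow(-35, -1)), Mul(4, -35)), Rational(1, 2)))) = Add(Add(Mul(-16, 22), -2198), Mul(Rational(1, 2), Pow(Add(Mul(2, Rational(-1, 35)), -140), Rational(1, 2)))) = Add(Add(-352, -2198), Mul(Rational(1, 2), Pow(Add(Rational(-2, 35), -140), Rational(1, 2)))) = Add(-2550, Mul(Rational(1, 2), Pow(Rational(-4902, 35), Rational(1, 2)))) = Add(-2550, Mul(Rational(1, 2), Mul(Rational(1, 35), I, Pow(171570, Rational(1, 2))))) = Add(-2550, Mul(Rational(1, 70), I, Pow(171570, Rational(1, 2))))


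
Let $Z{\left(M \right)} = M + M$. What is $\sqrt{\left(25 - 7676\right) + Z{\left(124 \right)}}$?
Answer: $i \sqrt{7403} \approx 86.041 i$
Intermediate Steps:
$Z{\left(M \right)} = 2 M$
$\sqrt{\left(25 - 7676\right) + Z{\left(124 \right)}} = \sqrt{\left(25 - 7676\right) + 2 \cdot 124} = \sqrt{\left(25 - 7676\right) + 248} = \sqrt{-7651 + 248} = \sqrt{-7403} = i \sqrt{7403}$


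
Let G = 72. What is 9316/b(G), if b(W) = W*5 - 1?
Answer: 9316/359 ≈ 25.950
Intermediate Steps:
b(W) = -1 + 5*W (b(W) = 5*W - 1 = -1 + 5*W)
9316/b(G) = 9316/(-1 + 5*72) = 9316/(-1 + 360) = 9316/359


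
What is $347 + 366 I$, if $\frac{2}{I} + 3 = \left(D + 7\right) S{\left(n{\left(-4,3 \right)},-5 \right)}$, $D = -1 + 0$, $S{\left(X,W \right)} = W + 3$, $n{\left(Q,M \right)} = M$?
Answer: $\frac{1491}{5} \approx 298.2$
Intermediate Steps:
$S{\left(X,W \right)} = 3 + W$
$D = -1$
$I = - \frac{2}{15}$ ($I = \frac{2}{-3 + \left(-1 + 7\right) \left(3 - 5\right)} = \frac{2}{-3 + 6 \left(-2\right)} = \frac{2}{-3 - 12} = \frac{2}{-15} = 2 \left(- \frac{1}{15}\right) = - \frac{2}{15} \approx -0.13333$)
$347 + 366 I = 347 + 366 \left(- \frac{2}{15}\right) = 347 - \frac{244}{5} = \frac{1491}{5}$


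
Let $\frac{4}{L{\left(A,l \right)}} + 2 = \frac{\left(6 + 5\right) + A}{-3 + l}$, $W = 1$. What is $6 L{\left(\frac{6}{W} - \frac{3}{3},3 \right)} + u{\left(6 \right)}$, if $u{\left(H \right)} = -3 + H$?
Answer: $3$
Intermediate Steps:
$L{\left(A,l \right)} = \frac{4}{-2 + \frac{11 + A}{-3 + l}}$ ($L{\left(A,l \right)} = \frac{4}{-2 + \frac{\left(6 + 5\right) + A}{-3 + l}} = \frac{4}{-2 + \frac{11 + A}{-3 + l}}$)
$6 L{\left(\frac{6}{W} - \frac{3}{3},3 \right)} + u{\left(6 \right)} = 6 \frac{4 \left(-3 + 3\right)}{17 + \left(\frac{6}{1} - \frac{3}{3}\right) - 6} + \left(-3 + 6\right) = 6 \cdot 4 \frac{1}{17 + \left(6 \cdot 1 - 1\right) - 6} \cdot 0 + 3 = 6 \cdot 4 \frac{1}{17 + \left(6 - 1\right) - 6} \cdot 0 + 3 = 6 \cdot 4 \frac{1}{17 + 5 - 6} \cdot 0 + 3 = 6 \cdot 4 \cdot \frac{1}{16} \cdot 0 + 3 = 6 \cdot 0 + 3 = 0 + 3 = 3$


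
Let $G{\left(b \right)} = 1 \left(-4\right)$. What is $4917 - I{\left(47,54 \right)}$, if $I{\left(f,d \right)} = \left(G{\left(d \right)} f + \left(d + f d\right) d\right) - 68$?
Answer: $-134795$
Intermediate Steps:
$G{\left(b \right)} = -4$
$I{\left(f,d \right)} = -68 - 4 f + d \left(d + d f\right)$ ($I{\left(f,d \right)} = \left(- 4 f + \left(d + f d\right) d\right) - 68 = \left(- 4 f + \left(d + d f\right) d\right) - 68 = \left(- 4 f + d \left(d + d f\right)\right) - 68 = -68 - 4 f + d \left(d + d f\right)$)
$4917 - I{\left(47,54 \right)} = 4917 - \left(-68 + 54^{2} - 188 + 47 \cdot 54^{2}\right) = 4917 - \left(-68 + 2916 - 188 + 47 \cdot 2916\right) = 4917 - \left(-68 + 2916 - 188 + 137052\right) = 4917 - 139712 = -134795$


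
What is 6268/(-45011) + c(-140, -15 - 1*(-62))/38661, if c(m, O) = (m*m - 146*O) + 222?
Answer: 113671804/580056757 ≈ 0.19597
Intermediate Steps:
c(m, O) = 222 + m² - 146*O (c(m, O) = (m² - 146*O) + 222 = 222 + m² - 146*O)
6268/(-45011) + c(-140, -15 - 1*(-62))/38661 = 6268/(-45011) + (222 + (-140)² - 146*(-15 - 1*(-62)))/38661 = 6268*(-1/45011) + (222 + 19600 - 146*(-15 + 62))*(1/38661) = -6268/45011 + (222 + 19600 - 146*47)*(1/38661) = -6268/45011 + (222 + 19600 - 6862)*(1/38661) = -6268/45011 + 12960*(1/38661) = -6268/45011 + 4320/12887 = 113671804/580056757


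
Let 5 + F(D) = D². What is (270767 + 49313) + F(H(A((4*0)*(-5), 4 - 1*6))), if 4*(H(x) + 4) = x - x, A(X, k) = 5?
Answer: 320091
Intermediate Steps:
H(x) = -4 (H(x) = -4 + (x - x)/4 = -4 + (¼)*0 = -4 + 0 = -4)
F(D) = -5 + D²
(270767 + 49313) + F(H(A((4*0)*(-5), 4 - 1*6))) = (270767 + 49313) + (-5 + (-4)²) = 320080 + (-5 + 16) = 320080 + 11 = 320091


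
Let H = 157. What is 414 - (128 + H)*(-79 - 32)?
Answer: 32049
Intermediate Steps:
414 - (128 + H)*(-79 - 32) = 414 - (128 + 157)*(-79 - 32) = 414 - 285*(-111) = 414 - 1*(-31635) = 414 + 31635 = 32049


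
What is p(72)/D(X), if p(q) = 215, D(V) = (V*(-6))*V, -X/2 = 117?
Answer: -215/328536 ≈ -0.00065442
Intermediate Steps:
X = -234 (X = -2*117 = -234)
D(V) = -6*V² (D(V) = (-6*V)*V = -6*V²)
p(72)/D(X) = 215/((-6*(-234)²)) = 215/((-6*54756)) = 215/(-328536) = 215*(-1/328536) = -215/328536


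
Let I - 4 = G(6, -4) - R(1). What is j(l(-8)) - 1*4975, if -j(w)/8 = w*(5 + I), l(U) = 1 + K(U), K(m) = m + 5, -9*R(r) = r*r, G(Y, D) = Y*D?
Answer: -46919/9 ≈ -5213.2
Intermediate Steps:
G(Y, D) = D*Y
R(r) = -r²/9 (R(r) = -r*r/9 = -r²/9)
K(m) = 5 + m
I = -179/9 (I = 4 + (-4*6 - (-1)*1²/9) = 4 + (-24 - (-1)/9) = 4 + (-24 - 1*(-⅑)) = 4 + (-24 + ⅑) = 4 - 215/9 = -179/9 ≈ -19.889)
l(U) = 6 + U (l(U) = 1 + (5 + U) = 6 + U)
j(w) = 1072*w/9 (j(w) = -8*w*(5 - 179/9) = -8*w*(-134)/9 = -(-1072)*w/9 = 1072*w/9)
j(l(-8)) - 1*4975 = 1072*(6 - 8)/9 - 1*4975 = (1072/9)*(-2) - 4975 = -2144/9 - 4975 = -46919/9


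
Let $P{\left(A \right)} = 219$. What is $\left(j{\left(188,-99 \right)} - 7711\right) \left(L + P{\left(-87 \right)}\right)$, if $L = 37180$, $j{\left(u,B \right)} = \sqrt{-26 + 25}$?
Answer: $-288383689 + 37399 i \approx -2.8838 \cdot 10^{8} + 37399.0 i$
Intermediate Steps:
$j{\left(u,B \right)} = i$ ($j{\left(u,B \right)} = \sqrt{-1} = i$)
$\left(j{\left(188,-99 \right)} - 7711\right) \left(L + P{\left(-87 \right)}\right) = \left(i - 7711\right) \left(37180 + 219\right) = \left(-7711 + i\right) 37399 = -288383689 + 37399 i$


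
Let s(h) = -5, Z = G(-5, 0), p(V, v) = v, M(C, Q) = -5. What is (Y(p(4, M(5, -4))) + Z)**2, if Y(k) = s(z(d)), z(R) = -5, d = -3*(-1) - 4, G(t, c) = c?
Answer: 25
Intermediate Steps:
d = -1 (d = 3 - 4 = -1)
Z = 0
Y(k) = -5
(Y(p(4, M(5, -4))) + Z)**2 = (-5 + 0)**2 = (-5)**2 = 25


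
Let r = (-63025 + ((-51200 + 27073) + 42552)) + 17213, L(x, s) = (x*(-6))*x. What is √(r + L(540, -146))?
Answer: 3*I*√197443 ≈ 1333.0*I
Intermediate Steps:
L(x, s) = -6*x² (L(x, s) = (-6*x)*x = -6*x²)
r = -27387 (r = (-63025 + (-24127 + 42552)) + 17213 = (-63025 + 18425) + 17213 = -44600 + 17213 = -27387)
√(r + L(540, -146)) = √(-27387 - 6*540²) = √(-27387 - 6*291600) = √(-27387 - 1749600) = √(-1776987) = 3*I*√197443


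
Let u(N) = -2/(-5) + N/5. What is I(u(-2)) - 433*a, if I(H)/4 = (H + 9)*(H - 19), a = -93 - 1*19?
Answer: 47812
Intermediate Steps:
u(N) = 2/5 + N/5 (u(N) = -2*(-1/5) + N*(1/5) = 2/5 + N/5)
a = -112 (a = -93 - 19 = -112)
I(H) = 4*(-19 + H)*(9 + H) (I(H) = 4*((H + 9)*(H - 19)) = 4*((9 + H)*(-19 + H)) = 4*((-19 + H)*(9 + H)) = 4*(-19 + H)*(9 + H))
I(u(-2)) - 433*a = (-684 - 40*(2/5 + (1/5)*(-2)) + 4*(2/5 + (1/5)*(-2))**2) - 433*(-112) = (-684 - 40*(2/5 - 2/5) + 4*(2/5 - 2/5)**2) + 48496 = (-684 - 40*0 + 4*0**2) + 48496 = (-684 + 0 + 4*0) + 48496 = (-684 + 0 + 0) + 48496 = -684 + 48496 = 47812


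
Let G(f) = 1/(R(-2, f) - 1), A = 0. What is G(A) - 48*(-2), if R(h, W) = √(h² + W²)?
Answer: 97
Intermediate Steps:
R(h, W) = √(W² + h²)
G(f) = 1/(-1 + √(4 + f²)) (G(f) = 1/(√(f² + (-2)²) - 1) = 1/(√(f² + 4) - 1) = 1/(√(4 + f²) - 1) = 1/(-1 + √(4 + f²)))
G(A) - 48*(-2) = 1/(-1 + √(4 + 0²)) - 48*(-2) = 1/(-1 + √(4 + 0)) + 96 = 1/(-1 + √4) + 96 = 1/(-1 + 2) + 96 = 1/1 + 96 = 1 + 96 = 97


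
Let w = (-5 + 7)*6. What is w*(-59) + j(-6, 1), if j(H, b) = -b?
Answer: -709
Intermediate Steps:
w = 12 (w = 2*6 = 12)
w*(-59) + j(-6, 1) = 12*(-59) - 1*1 = -708 - 1 = -709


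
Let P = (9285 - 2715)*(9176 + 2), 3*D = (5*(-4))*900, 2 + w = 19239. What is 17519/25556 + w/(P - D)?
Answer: 66061435907/96322895985 ≈ 0.68583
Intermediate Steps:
w = 19237 (w = -2 + 19239 = 19237)
D = -6000 (D = ((5*(-4))*900)/3 = (-20*900)/3 = (⅓)*(-18000) = -6000)
P = 60299460 (P = 6570*9178 = 60299460)
17519/25556 + w/(P - D) = 17519/25556 + 19237/(60299460 - 1*(-6000)) = 17519*(1/25556) + 19237/(60299460 + 6000) = 17519/25556 + 19237/60305460 = 66061435907/96322895985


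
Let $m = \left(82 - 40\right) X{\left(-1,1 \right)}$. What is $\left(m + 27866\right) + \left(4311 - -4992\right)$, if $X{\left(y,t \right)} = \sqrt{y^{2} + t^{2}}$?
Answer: $37169 + 42 \sqrt{2} \approx 37228.0$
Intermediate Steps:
$X{\left(y,t \right)} = \sqrt{t^{2} + y^{2}}$
$m = 42 \sqrt{2}$ ($m = \left(82 - 40\right) \sqrt{1^{2} + \left(-1\right)^{2}} = 42 \sqrt{1 + 1} = 42 \sqrt{2} \approx 59.397$)
$\left(m + 27866\right) + \left(4311 - -4992\right) = \left(42 \sqrt{2} + 27866\right) + \left(4311 - -4992\right) = \left(27866 + 42 \sqrt{2}\right) + \left(4311 + 4992\right) = \left(27866 + 42 \sqrt{2}\right) + 9303 = 37169 + 42 \sqrt{2}$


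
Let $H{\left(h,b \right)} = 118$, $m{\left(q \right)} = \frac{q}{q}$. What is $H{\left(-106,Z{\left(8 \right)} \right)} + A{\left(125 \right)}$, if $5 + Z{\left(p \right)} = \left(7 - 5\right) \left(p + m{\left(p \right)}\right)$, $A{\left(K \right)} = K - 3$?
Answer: $240$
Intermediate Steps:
$A{\left(K \right)} = -3 + K$
$m{\left(q \right)} = 1$
$Z{\left(p \right)} = -3 + 2 p$ ($Z{\left(p \right)} = -5 + \left(7 - 5\right) \left(p + 1\right) = -5 + 2 \left(1 + p\right) = -5 + \left(2 + 2 p\right) = -3 + 2 p$)
$H{\left(-106,Z{\left(8 \right)} \right)} + A{\left(125 \right)} = 118 + \left(-3 + 125\right) = 118 + 122 = 240$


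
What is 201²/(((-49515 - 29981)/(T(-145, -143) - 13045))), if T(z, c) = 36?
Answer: 525576609/79496 ≈ 6611.4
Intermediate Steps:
201²/(((-49515 - 29981)/(T(-145, -143) - 13045))) = 201²/(((-49515 - 29981)/(36 - 13045))) = 40401/((-79496/(-13009))) = 40401/((-79496*(-1/13009))) = 40401/(79496/13009) = 40401*(13009/79496) = 525576609/79496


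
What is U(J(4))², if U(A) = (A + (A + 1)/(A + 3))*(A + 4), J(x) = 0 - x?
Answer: 0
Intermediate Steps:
J(x) = -x
U(A) = (4 + A)*(A + (1 + A)/(3 + A)) (U(A) = (A + (1 + A)/(3 + A))*(4 + A) = (4 + A)*(A + (1 + A)/(3 + A)))
U(J(4))² = ((4 + (-1*4)³ + 8*(-1*4)² + 17*(-1*4))/(3 - 1*4))² = ((4 + (-4)³ + 8*(-4)² + 17*(-4))/(3 - 4))² = ((4 - 64 + 8*16 - 68)/(-1))² = (-(4 - 64 + 128 - 68))² = (-1*0)² = 0² = 0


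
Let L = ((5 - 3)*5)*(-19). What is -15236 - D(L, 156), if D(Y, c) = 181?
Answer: -15417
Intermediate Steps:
L = -190 (L = (2*5)*(-19) = 10*(-19) = -190)
-15236 - D(L, 156) = -15236 - 1*181 = -15236 - 181 = -15417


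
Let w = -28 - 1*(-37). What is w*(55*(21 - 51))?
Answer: -14850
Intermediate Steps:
w = 9 (w = -28 + 37 = 9)
w*(55*(21 - 51)) = 9*(55*(21 - 51)) = 9*(55*(-30)) = 9*(-1650) = -14850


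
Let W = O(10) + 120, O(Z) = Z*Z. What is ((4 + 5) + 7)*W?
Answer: 3520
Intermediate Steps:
O(Z) = Z**2
W = 220 (W = 10**2 + 120 = 100 + 120 = 220)
((4 + 5) + 7)*W = ((4 + 5) + 7)*220 = (9 + 7)*220 = 16*220 = 3520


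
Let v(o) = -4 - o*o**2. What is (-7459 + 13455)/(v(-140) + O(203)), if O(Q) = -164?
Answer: 1499/685958 ≈ 0.0021853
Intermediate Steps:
v(o) = -4 - o**3
(-7459 + 13455)/(v(-140) + O(203)) = (-7459 + 13455)/((-4 - 1*(-140)**3) - 164) = 5996/((-4 - 1*(-2744000)) - 164) = 5996/((-4 + 2744000) - 164) = 5996/(2743996 - 164) = 5996/2743832 = 5996*(1/2743832) = 1499/685958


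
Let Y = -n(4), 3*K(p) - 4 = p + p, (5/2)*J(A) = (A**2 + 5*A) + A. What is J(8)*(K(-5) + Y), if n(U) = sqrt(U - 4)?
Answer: -448/5 ≈ -89.600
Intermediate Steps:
J(A) = 2*A**2/5 + 12*A/5 (J(A) = 2*((A**2 + 5*A) + A)/5 = 2*(A**2 + 6*A)/5 = 2*A**2/5 + 12*A/5)
K(p) = 4/3 + 2*p/3 (K(p) = 4/3 + (p + p)/3 = 4/3 + (2*p)/3 = 4/3 + 2*p/3)
n(U) = sqrt(-4 + U)
Y = 0 (Y = -sqrt(-4 + 4) = -sqrt(0) = -1*0 = 0)
J(8)*(K(-5) + Y) = ((2/5)*8*(6 + 8))*((4/3 + (2/3)*(-5)) + 0) = ((2/5)*8*14)*((4/3 - 10/3) + 0) = 224*(-2 + 0)/5 = (224/5)*(-2) = -448/5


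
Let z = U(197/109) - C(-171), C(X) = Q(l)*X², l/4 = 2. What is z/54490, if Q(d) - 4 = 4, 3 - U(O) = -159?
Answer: -116883/27245 ≈ -4.2901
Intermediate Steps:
U(O) = 162 (U(O) = 3 - 1*(-159) = 3 + 159 = 162)
l = 8 (l = 4*2 = 8)
Q(d) = 8 (Q(d) = 4 + 4 = 8)
C(X) = 8*X²
z = -233766 (z = 162 - 8*(-171)² = 162 - 8*29241 = 162 - 1*233928 = 162 - 233928 = -233766)
z/54490 = -233766/54490 = -233766*1/54490 = -116883/27245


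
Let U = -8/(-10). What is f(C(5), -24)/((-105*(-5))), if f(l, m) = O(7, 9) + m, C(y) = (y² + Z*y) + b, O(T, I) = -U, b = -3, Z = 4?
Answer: -124/2625 ≈ -0.047238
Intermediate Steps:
U = ⅘ (U = -8*(-⅒) = ⅘ ≈ 0.80000)
O(T, I) = -⅘ (O(T, I) = -1*⅘ = -⅘)
C(y) = -3 + y² + 4*y (C(y) = (y² + 4*y) - 3 = -3 + y² + 4*y)
f(l, m) = -⅘ + m
f(C(5), -24)/((-105*(-5))) = (-⅘ - 24)/((-105*(-5))) = -124/5/525 = -124/5*1/525 = -124/2625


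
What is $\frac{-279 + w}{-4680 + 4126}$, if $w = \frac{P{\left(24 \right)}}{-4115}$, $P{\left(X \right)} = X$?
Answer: $\frac{1148109}{2279710} \approx 0.50362$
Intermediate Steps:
$w = - \frac{24}{4115}$ ($w = \frac{24}{-4115} = 24 \left(- \frac{1}{4115}\right) = - \frac{24}{4115} \approx -0.0058323$)
$\frac{-279 + w}{-4680 + 4126} = \frac{-279 - \frac{24}{4115}}{-4680 + 4126} = - \frac{1148109}{4115 \left(-554\right)} = \left(- \frac{1148109}{4115}\right) \left(- \frac{1}{554}\right) = \frac{1148109}{2279710}$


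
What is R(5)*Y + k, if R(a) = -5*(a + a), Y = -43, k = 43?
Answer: 2193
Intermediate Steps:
R(a) = -10*a
R(5)*Y + k = -10*5*(-43) + 43 = -50*(-43) + 43 = 2150 + 43 = 2193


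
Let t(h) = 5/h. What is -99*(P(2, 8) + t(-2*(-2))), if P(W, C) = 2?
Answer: -1287/4 ≈ -321.75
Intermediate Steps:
-99*(P(2, 8) + t(-2*(-2))) = -99*(2 + 5/((-2*(-2)))) = -99*(2 + 5/4) = -99*13/4 = -1287/4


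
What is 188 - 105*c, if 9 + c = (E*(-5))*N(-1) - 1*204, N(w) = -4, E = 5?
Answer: 12053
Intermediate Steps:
c = -113 (c = -9 + ((5*(-5))*(-4) - 1*204) = -9 + (-25*(-4) - 204) = -9 + (100 - 204) = -9 - 104 = -113)
188 - 105*c = 188 - 105*(-113) = 188 + 11865 = 12053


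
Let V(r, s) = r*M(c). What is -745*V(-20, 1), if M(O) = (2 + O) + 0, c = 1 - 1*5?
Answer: -29800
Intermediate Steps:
c = -4 (c = 1 - 5 = -4)
M(O) = 2 + O
V(r, s) = -2*r (V(r, s) = r*(2 - 4) = r*(-2) = -2*r)
-745*V(-20, 1) = -(-1490)*(-20) = -745*40 = -29800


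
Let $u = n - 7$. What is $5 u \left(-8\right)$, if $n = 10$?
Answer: $-120$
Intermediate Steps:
$u = 3$ ($u = 10 - 7 = 3$)
$5 u \left(-8\right) = 5 \cdot 3 \left(-8\right) = 15 \left(-8\right) = -120$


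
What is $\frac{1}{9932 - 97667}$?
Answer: $- \frac{1}{87735} \approx -1.1398 \cdot 10^{-5}$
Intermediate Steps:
$\frac{1}{9932 - 97667} = \frac{1}{-87735} = - \frac{1}{87735}$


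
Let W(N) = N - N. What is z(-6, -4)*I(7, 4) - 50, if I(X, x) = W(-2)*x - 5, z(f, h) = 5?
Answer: -75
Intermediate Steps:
W(N) = 0
I(X, x) = -5 (I(X, x) = 0*x - 5 = 0 - 5 = -5)
z(-6, -4)*I(7, 4) - 50 = 5*(-5) - 50 = -25 - 50 = -75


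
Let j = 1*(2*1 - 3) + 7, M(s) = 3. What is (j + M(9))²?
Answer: 81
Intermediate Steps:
j = 6 (j = 1*(2 - 3) + 7 = 1*(-1) + 7 = -1 + 7 = 6)
(j + M(9))² = (6 + 3)² = 9² = 81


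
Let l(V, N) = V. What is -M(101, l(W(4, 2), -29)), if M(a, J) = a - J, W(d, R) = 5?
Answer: -96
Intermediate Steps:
-M(101, l(W(4, 2), -29)) = -(101 - 1*5) = -(101 - 5) = -1*96 = -96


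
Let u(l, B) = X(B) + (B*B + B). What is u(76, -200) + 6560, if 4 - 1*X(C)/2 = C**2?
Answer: -33632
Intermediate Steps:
X(C) = 8 - 2*C**2
u(l, B) = 8 + B - B**2 (u(l, B) = (8 - 2*B**2) + (B*B + B) = (8 - 2*B**2) + (B**2 + B) = (8 - 2*B**2) + (B + B**2) = 8 + B - B**2)
u(76, -200) + 6560 = (8 - 200 - 1*(-200)**2) + 6560 = (8 - 200 - 1*40000) + 6560 = (8 - 200 - 40000) + 6560 = -40192 + 6560 = -33632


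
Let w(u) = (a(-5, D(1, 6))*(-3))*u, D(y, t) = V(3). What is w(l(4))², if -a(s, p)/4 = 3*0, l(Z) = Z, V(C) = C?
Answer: 0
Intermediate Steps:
D(y, t) = 3
a(s, p) = 0 (a(s, p) = -12*0 = -4*0 = 0)
w(u) = 0 (w(u) = (0*(-3))*u = 0*u = 0)
w(l(4))² = 0² = 0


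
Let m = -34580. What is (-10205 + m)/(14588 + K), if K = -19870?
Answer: 44785/5282 ≈ 8.4788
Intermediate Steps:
(-10205 + m)/(14588 + K) = (-10205 - 34580)/(14588 - 19870) = -44785/(-5282) = -44785*(-1/5282) = 44785/5282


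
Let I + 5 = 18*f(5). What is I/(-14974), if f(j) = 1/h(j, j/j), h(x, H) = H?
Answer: -13/14974 ≈ -0.00086817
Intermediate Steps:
f(j) = 1 (f(j) = 1/(j/j) = 1/1 = 1)
I = 13 (I = -5 + 18*1 = -5 + 18 = 13)
I/(-14974) = 13/(-14974) = 13*(-1/14974) = -13/14974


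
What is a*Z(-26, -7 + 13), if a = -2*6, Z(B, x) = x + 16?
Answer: -264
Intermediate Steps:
Z(B, x) = 16 + x
a = -12
a*Z(-26, -7 + 13) = -12*(16 + (-7 + 13)) = -12*(16 + 6) = -12*22 = -264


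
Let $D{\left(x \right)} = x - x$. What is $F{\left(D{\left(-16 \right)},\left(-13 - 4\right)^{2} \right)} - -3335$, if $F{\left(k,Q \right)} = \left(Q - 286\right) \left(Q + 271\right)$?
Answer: $5015$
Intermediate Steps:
$D{\left(x \right)} = 0$
$F{\left(k,Q \right)} = \left(-286 + Q\right) \left(271 + Q\right)$
$F{\left(D{\left(-16 \right)},\left(-13 - 4\right)^{2} \right)} - -3335 = \left(-77506 + \left(\left(-13 - 4\right)^{2}\right)^{2} - 15 \left(-13 - 4\right)^{2}\right) - -3335 = \left(-77506 + \left(\left(-17\right)^{2}\right)^{2} - 15 \left(-17\right)^{2}\right) + 3335 = \left(-77506 + 289^{2} - 4335\right) + 3335 = \left(-77506 + 83521 - 4335\right) + 3335 = 1680 + 3335 = 5015$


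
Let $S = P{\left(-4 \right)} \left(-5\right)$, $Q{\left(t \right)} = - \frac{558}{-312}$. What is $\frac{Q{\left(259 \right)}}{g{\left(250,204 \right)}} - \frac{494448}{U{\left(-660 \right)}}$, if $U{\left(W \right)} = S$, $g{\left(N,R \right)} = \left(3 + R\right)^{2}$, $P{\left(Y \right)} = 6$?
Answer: $\frac{61205740283}{3713580} \approx 16482.0$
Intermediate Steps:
$Q{\left(t \right)} = \frac{93}{52}$ ($Q{\left(t \right)} = \left(-558\right) \left(- \frac{1}{312}\right) = \frac{93}{52}$)
$S = -30$ ($S = 6 \left(-5\right) = -30$)
$U{\left(W \right)} = -30$
$\frac{Q{\left(259 \right)}}{g{\left(250,204 \right)}} - \frac{494448}{U{\left(-660 \right)}} = \frac{93}{52 \left(3 + 204\right)^{2}} - \frac{494448}{-30} = \frac{93}{52 \cdot 207^{2}} - - \frac{82408}{5} = \frac{93}{52 \cdot 42849} + \frac{82408}{5} = \frac{93}{52} \cdot \frac{1}{42849} + \frac{82408}{5} = \frac{31}{742716} + \frac{82408}{5} = \frac{61205740283}{3713580}$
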